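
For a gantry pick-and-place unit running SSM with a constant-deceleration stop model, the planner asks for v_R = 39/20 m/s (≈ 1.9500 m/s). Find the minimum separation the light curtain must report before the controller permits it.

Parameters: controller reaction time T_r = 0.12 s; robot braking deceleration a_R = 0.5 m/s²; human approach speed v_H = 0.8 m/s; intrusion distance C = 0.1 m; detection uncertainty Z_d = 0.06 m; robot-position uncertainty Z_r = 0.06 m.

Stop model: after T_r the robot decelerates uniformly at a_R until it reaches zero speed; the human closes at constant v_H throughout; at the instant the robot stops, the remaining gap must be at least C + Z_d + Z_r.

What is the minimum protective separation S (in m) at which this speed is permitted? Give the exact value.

S_min = 2989/400 m = 7.4725 m

T_s = v_R/a_R = (39/20)/(1/2) = 3.9000 s
reaction-phase robot travel = 1.9500·0.1200 = 0.2340 m
robot covers 1.9500·3.9000 − ½·0.5000·3.9000² = 3.8025 m while stopping
human closes 0.8000·4.0200 = 3.2160 m
margins: 0.1000+0.0600+0.0600 = 0.2200 m
S_min ≈ 0.2340+3.8025+3.2160+0.2200  ⇒  S_min = 2989/400 m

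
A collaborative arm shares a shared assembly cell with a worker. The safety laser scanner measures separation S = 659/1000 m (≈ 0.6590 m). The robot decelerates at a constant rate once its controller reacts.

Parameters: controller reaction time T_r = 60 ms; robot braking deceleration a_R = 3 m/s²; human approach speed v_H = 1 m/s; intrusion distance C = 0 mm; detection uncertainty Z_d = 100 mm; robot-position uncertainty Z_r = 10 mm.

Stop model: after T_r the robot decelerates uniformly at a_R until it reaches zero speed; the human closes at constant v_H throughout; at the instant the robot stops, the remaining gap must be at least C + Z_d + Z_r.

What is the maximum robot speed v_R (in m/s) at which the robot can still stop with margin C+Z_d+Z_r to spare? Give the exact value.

at the boundary: (1/6)·v² + (59/150)·v + (-489/1000) = 0
  disc = (59/150)² − 4·(1/6)·(-489/1000) = 2704/5625 ; √disc = 52/75
  v_R = (−(59/150) + 52/75) / (2·(1/6)) = 9/10 m/s
check:
braking lasts T_s = (9/10)/3 = 0.3000 s
robot covers v_R·T_r = 0.9000·0.0600 = 0.0540 m before braking
braking distance = 0.9000²/(2·3.0000) = 0.1350 m
human closes 1.0000·0.3600 = 0.3600 m
residual clearance needed = 0.0000+0.1000+0.0100 = 0.1100 m
sum ≈ 0.0540+0.1350+0.3600+0.1100 ≈ 0.6590 m = S ✓

v_R_max = 9/10 m/s = 0.9000 m/s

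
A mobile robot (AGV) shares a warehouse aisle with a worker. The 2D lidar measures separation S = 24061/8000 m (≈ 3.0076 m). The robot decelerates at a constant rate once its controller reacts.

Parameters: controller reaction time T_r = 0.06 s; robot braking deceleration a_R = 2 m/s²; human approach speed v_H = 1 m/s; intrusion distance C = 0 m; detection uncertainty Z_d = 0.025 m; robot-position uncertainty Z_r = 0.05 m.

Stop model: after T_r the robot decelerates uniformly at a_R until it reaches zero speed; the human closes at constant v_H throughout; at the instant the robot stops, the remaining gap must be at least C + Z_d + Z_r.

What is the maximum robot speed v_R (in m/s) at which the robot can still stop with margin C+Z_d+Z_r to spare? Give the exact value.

v_R_max = 49/20 m/s = 2.4500 m/s

at the boundary: (1/4)·v² + (14/25)·v + (-22981/8000) = 0
  disc = (14/25)² − 4·(1/4)·(-22981/8000) = 127449/40000 ; √disc = 357/200
  v_R = (−(14/25) + 357/200) / (2·(1/4)) = 49/20 m/s
check:
braking lasts T_s = (49/20)/2 = 1.2250 s
robot covers v_R·T_r = 2.4500·0.0600 = 0.1470 m before braking
robot under decel: 2.4500²/(2·2.0000) = 1.5006 m
human over T_r+T_s: 1.0000·(0.0600+1.2250) = 1.2850 m
C+Z_d+Z_r = 0.0000+0.0250+0.0500 = 0.0750 m
sum ≈ 0.1470+1.5006+1.2850+0.0750 ≈ 3.0076 m = S ✓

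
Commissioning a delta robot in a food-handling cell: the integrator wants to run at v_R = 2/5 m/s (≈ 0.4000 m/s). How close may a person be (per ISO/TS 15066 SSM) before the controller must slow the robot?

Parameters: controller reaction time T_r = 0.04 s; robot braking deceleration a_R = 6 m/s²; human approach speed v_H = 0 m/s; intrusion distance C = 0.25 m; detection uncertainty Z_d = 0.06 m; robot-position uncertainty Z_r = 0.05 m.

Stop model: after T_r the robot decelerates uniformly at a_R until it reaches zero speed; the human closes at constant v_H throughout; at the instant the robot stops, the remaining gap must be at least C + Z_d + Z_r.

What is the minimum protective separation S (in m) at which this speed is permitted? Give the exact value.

T_s = v_R/a_R = (2/5)/6 = 0.0667 s
robot in T_r: 0.4000·0.0400 = 0.0160 m
braking distance = 0.4000²/(2·6.0000) = 0.0133 m
human over T_r+T_s: 0.0000·(0.0400+0.0667) = 0.0000 m
C+Z_d+Z_r = 0.2500+0.0600+0.0500 = 0.3600 m
S_min ≈ 0.0160+0.0133+0.0000+0.3600  ⇒  S_min = 146/375 m

S_min = 146/375 m = 0.3893 m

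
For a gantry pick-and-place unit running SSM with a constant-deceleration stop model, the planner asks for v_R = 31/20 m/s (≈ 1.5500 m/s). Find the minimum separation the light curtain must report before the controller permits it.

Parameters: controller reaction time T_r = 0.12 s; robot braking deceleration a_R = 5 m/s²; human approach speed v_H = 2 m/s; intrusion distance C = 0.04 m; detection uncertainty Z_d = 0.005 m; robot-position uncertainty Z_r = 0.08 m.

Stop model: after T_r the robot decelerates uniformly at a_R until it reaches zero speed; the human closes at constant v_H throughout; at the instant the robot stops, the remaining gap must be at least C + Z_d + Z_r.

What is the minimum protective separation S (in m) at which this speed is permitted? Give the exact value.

braking lasts T_s = (31/20)/5 = 0.3100 s
robot in T_r: 1.5500·0.1200 = 0.1860 m
robot covers 1.5500·0.3100 − ½·5.0000·0.3100² = 0.2402 m while stopping
human over T_r+T_s: 2.0000·(0.1200+0.3100) = 0.8600 m
residual clearance needed = 0.0400+0.0050+0.0800 = 0.1250 m
S_min ≈ 0.1860+0.2402+0.8600+0.1250  ⇒  S_min = 1129/800 m

S_min = 1129/800 m = 1.4112 m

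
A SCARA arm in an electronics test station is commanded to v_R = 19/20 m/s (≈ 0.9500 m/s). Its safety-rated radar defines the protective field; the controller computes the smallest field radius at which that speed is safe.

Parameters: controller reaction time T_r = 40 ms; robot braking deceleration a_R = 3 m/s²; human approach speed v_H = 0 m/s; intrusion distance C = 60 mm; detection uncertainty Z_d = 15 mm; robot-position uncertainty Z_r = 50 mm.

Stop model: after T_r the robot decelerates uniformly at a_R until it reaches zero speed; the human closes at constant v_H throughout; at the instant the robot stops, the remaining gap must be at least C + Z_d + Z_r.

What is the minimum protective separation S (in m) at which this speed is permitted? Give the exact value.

braking lasts T_s = (19/20)/3 = 0.3167 s
reaction-phase robot travel = 0.9500·0.0400 = 0.0380 m
robot covers 0.9500·0.3167 − ½·3.0000·0.3167² = 0.1504 m while stopping
human closes 0.0000·0.3567 = 0.0000 m
residual clearance needed = 0.0600+0.0150+0.0500 = 0.1250 m
S_min ≈ 0.0380+0.1504+0.0000+0.1250  ⇒  S_min = 3761/12000 m

S_min = 3761/12000 m = 0.3134 m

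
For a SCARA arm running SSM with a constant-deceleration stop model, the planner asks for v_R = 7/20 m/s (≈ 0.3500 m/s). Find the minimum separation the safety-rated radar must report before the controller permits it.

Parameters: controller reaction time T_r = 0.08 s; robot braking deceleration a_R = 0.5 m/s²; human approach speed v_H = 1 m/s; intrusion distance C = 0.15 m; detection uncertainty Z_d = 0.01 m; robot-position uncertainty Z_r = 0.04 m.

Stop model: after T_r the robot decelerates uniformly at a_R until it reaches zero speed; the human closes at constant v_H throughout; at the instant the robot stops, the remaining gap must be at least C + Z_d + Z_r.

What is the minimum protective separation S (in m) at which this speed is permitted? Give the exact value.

S_min = 2261/2000 m = 1.1305 m

T_s = v_R/a_R = (7/20)/(1/2) = 0.7000 s
reaction-phase robot travel = 0.3500·0.0800 = 0.0280 m
robot under decel: 0.3500²/(2·0.5000) = 0.1225 m
human closes 1.0000·0.7800 = 0.7800 m
C+Z_d+Z_r = 0.1500+0.0100+0.0400 = 0.2000 m
S_min ≈ 0.0280+0.1225+0.7800+0.2000  ⇒  S_min = 2261/2000 m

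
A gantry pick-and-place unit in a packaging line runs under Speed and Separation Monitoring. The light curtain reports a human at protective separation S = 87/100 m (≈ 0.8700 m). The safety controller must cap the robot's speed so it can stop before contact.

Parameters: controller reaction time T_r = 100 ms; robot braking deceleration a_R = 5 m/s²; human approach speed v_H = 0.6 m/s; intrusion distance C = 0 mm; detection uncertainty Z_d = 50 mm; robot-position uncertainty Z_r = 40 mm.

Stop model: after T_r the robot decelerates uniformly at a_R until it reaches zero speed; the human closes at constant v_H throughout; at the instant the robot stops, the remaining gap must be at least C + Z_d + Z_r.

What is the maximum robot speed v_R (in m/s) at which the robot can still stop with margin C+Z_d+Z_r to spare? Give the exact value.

at the boundary: (1/10)·v² + (11/50)·v + (-18/25) = 0
  disc = (11/50)² − 4·(1/10)·(-18/25) = 841/2500 ; √disc = 29/50
  v_R = (−(11/50) + 29/50) / (2·(1/10)) = 9/5 m/s
check:
stop time T_s = (9/5)/5 = 0.3600 s
reaction-phase robot travel = 1.8000·0.1000 = 0.1800 m
braking distance = 1.8000²/(2·5.0000) = 0.3240 m
human closes 0.6000·0.4600 = 0.2760 m
margins: 0.0000+0.0500+0.0400 = 0.0900 m
sum ≈ 0.1800+0.3240+0.2760+0.0900 ≈ 0.8700 m = S ✓

v_R_max = 9/5 m/s = 1.8000 m/s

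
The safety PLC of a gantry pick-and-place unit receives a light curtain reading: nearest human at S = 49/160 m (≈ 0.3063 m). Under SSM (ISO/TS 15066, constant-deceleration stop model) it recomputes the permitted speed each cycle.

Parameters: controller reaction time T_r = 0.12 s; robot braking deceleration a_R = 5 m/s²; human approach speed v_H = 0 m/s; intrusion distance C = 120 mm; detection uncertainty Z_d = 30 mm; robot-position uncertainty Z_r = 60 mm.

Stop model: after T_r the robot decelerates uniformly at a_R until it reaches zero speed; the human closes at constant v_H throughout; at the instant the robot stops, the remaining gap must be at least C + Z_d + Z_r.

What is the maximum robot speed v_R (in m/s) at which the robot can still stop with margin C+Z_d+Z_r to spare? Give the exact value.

collect terms ⇒ (1/10)·v_R² + (3/25)·v_R + (-77/800) = 0
  disc = (3/25)² − 4·(1/10)·(-77/800) = 529/10000 ; √disc = 23/100
  v_R = (−(3/25) + 23/100) / (2·(1/10)) = 11/20 m/s
check:
braking lasts T_s = (11/20)/5 = 0.1100 s
robot in T_r: 0.5500·0.1200 = 0.0660 m
braking distance = 0.5500²/(2·5.0000) = 0.0302 m
human over T_r+T_s: 0.0000·(0.1200+0.1100) = 0.0000 m
margins: 0.1200+0.0300+0.0600 = 0.2100 m
sum ≈ 0.0660+0.0302+0.0000+0.2100 ≈ 0.3063 m = S ✓

v_R_max = 11/20 m/s = 0.5500 m/s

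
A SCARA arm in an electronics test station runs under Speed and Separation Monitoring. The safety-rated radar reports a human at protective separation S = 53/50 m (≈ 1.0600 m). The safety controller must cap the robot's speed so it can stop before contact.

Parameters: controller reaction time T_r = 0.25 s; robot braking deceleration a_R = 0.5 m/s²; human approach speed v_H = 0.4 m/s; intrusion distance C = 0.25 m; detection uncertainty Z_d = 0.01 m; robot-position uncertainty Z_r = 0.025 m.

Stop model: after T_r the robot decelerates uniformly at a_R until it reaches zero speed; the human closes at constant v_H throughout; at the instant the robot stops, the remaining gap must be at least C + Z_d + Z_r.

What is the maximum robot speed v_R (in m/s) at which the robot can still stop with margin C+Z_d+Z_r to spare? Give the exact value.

v_R_max = 9/20 m/s = 0.4500 m/s

collect terms ⇒ (1)·v_R² + (21/20)·v_R + (-27/40) = 0
  disc = (21/20)² − 4·(1)·(-27/40) = 1521/400 ; √disc = 39/20
  v_R = (−(21/20) + 39/20) / (2·(1)) = 9/20 m/s
check:
stop time T_s = (9/20)/(1/2) = 0.9000 s
reaction-phase robot travel = 0.4500·0.2500 = 0.1125 m
braking distance = 0.4500²/(2·0.5000) = 0.2025 m
human closes 0.4000·1.1500 = 0.4600 m
residual clearance needed = 0.2500+0.0100+0.0250 = 0.2850 m
sum ≈ 0.1125+0.2025+0.4600+0.2850 ≈ 1.0600 m = S ✓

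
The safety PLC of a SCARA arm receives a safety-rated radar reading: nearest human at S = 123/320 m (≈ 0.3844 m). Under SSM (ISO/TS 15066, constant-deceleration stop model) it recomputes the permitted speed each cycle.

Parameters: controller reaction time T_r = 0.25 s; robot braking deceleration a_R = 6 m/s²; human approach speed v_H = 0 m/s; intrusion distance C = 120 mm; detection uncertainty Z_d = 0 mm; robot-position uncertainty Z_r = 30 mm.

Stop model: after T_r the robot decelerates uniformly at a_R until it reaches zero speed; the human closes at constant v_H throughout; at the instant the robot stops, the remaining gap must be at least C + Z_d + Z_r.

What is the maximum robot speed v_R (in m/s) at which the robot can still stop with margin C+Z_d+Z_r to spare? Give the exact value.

v_R_max = 3/4 m/s = 0.7500 m/s

at the boundary: (1/12)·v² + (1/4)·v + (-15/64) = 0
  disc = (1/4)² − 4·(1/12)·(-15/64) = 9/64 ; √disc = 3/8
  v_R = (−(1/4) + 3/8) / (2·(1/12)) = 3/4 m/s
check:
braking lasts T_s = (3/4)/6 = 0.1250 s
robot in T_r: 0.7500·0.2500 = 0.1875 m
braking distance = 0.7500²/(2·6.0000) = 0.0469 m
person approaches 0.0000·(0.2500+0.1250) = 0.0000 m
C+Z_d+Z_r = 0.1200+0.0000+0.0300 = 0.1500 m
sum ≈ 0.1875+0.0469+0.0000+0.1500 ≈ 0.3844 m = S ✓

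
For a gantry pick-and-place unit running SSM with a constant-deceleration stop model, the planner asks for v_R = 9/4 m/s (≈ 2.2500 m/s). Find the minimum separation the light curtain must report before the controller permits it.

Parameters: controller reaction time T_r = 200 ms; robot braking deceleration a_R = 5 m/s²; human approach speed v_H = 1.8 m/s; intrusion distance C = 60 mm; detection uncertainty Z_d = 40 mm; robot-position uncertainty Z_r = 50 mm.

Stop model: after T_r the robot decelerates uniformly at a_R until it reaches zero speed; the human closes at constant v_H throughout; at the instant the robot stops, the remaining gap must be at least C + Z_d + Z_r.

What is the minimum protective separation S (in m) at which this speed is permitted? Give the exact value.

braking lasts T_s = (9/4)/5 = 0.4500 s
robot covers v_R·T_r = 2.2500·0.2000 = 0.4500 m before braking
robot covers 2.2500·0.4500 − ½·5.0000·0.4500² = 0.5062 m while stopping
human over T_r+T_s: 1.8000·(0.2000+0.4500) = 1.1700 m
margins: 0.0600+0.0400+0.0500 = 0.1500 m
S_min ≈ 0.4500+0.5062+1.1700+0.1500  ⇒  S_min = 1821/800 m

S_min = 1821/800 m = 2.2763 m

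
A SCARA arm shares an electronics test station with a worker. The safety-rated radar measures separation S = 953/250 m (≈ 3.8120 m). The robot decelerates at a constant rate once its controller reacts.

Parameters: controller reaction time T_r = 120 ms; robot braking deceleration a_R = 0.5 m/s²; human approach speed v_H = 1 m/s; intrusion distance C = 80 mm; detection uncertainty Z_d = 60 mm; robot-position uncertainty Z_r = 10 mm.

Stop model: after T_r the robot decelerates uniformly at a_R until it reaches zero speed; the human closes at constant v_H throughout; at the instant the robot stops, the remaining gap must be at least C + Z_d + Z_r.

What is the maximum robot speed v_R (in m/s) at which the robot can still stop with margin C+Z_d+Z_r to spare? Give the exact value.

at the boundary: (1)·v² + (53/25)·v + (-1771/500) = 0
  disc = (53/25)² − 4·(1)·(-1771/500) = 11664/625 ; √disc = 108/25
  v_R = (−(53/25) + 108/25) / (2·(1)) = 11/10 m/s
check:
stop time T_s = (11/10)/(1/2) = 2.2000 s
reaction-phase robot travel = 1.1000·0.1200 = 0.1320 m
braking distance = 1.1000²/(2·0.5000) = 1.2100 m
human closes 1.0000·2.3200 = 2.3200 m
margins: 0.0800+0.0600+0.0100 = 0.1500 m
sum ≈ 0.1320+1.2100+2.3200+0.1500 ≈ 3.8120 m = S ✓

v_R_max = 11/10 m/s = 1.1000 m/s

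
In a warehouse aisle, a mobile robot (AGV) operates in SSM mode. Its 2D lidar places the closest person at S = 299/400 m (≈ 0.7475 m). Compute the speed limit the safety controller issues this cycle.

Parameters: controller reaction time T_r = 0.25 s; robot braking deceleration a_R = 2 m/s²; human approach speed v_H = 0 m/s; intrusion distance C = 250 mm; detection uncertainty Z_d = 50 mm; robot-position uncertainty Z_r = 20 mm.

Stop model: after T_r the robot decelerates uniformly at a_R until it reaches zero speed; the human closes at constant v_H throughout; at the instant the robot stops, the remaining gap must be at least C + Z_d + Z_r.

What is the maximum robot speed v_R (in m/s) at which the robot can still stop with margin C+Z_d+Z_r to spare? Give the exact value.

v_R_max = 9/10 m/s = 0.9000 m/s

quadratic (1/4)·v² + (1/4)·v + (-171/400) = 0
  disc = (1/4)² − 4·(1/4)·(-171/400) = 49/100 ; √disc = 7/10
  v_R = (−(1/4) + 7/10) / (2·(1/4)) = 9/10 m/s
check:
braking lasts T_s = (9/10)/2 = 0.4500 s
reaction-phase robot travel = 0.9000·0.2500 = 0.2250 m
robot covers 0.9000·0.4500 − ½·2.0000·0.4500² = 0.2025 m while stopping
human closes 0.0000·0.7000 = 0.0000 m
C+Z_d+Z_r = 0.2500+0.0500+0.0200 = 0.3200 m
sum ≈ 0.2250+0.2025+0.0000+0.3200 ≈ 0.7475 m = S ✓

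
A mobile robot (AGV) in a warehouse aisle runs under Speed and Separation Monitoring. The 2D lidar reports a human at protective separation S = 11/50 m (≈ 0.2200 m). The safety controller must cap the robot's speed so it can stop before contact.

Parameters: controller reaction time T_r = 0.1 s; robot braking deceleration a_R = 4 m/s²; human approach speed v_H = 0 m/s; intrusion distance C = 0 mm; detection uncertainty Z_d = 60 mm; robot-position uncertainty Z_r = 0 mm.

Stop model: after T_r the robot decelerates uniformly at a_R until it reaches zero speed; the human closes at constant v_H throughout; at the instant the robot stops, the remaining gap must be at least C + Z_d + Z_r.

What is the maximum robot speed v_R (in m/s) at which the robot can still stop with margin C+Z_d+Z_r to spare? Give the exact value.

v_R_max = 4/5 m/s = 0.8000 m/s

at the boundary: (1/8)·v² + (1/10)·v + (-4/25) = 0
  disc = (1/10)² − 4·(1/8)·(-4/25) = 9/100 ; √disc = 3/10
  v_R = (−(1/10) + 3/10) / (2·(1/8)) = 4/5 m/s
check:
braking lasts T_s = (4/5)/4 = 0.2000 s
robot covers v_R·T_r = 0.8000·0.1000 = 0.0800 m before braking
braking distance = 0.8000²/(2·4.0000) = 0.0800 m
human closes 0.0000·0.3000 = 0.0000 m
margins: 0.0000+0.0600+0.0000 = 0.0600 m
sum ≈ 0.0800+0.0800+0.0000+0.0600 ≈ 0.2200 m = S ✓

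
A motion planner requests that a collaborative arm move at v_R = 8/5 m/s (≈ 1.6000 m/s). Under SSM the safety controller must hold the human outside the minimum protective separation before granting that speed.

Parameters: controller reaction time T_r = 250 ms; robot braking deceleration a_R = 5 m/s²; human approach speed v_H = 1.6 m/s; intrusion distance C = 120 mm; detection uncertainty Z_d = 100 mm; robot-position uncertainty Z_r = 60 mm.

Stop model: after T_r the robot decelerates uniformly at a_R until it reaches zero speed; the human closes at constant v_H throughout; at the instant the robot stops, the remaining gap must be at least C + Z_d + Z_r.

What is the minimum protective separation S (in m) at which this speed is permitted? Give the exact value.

S_min = 231/125 m = 1.8480 m

stop time T_s = (8/5)/5 = 0.3200 s
robot covers v_R·T_r = 1.6000·0.2500 = 0.4000 m before braking
robot covers 1.6000·0.3200 − ½·5.0000·0.3200² = 0.2560 m while stopping
human closes 1.6000·0.5700 = 0.9120 m
margins: 0.1200+0.1000+0.0600 = 0.2800 m
S_min ≈ 0.4000+0.2560+0.9120+0.2800  ⇒  S_min = 231/125 m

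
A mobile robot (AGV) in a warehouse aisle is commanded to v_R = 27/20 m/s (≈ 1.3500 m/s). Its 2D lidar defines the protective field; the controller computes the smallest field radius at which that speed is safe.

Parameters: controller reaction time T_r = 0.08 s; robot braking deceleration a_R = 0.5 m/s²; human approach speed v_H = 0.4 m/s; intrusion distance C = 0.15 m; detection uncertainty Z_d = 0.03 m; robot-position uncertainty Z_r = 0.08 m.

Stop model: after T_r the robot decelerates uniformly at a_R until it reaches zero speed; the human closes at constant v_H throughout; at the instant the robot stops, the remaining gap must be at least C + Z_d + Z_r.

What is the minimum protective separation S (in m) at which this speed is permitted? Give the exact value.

T_s = v_R/a_R = (27/20)/(1/2) = 2.7000 s
reaction-phase robot travel = 1.3500·0.0800 = 0.1080 m
braking distance = 1.3500²/(2·0.5000) = 1.8225 m
human closes 0.4000·2.7800 = 1.1120 m
residual clearance needed = 0.1500+0.0300+0.0800 = 0.2600 m
S_min ≈ 0.1080+1.8225+1.1120+0.2600  ⇒  S_min = 1321/400 m

S_min = 1321/400 m = 3.3025 m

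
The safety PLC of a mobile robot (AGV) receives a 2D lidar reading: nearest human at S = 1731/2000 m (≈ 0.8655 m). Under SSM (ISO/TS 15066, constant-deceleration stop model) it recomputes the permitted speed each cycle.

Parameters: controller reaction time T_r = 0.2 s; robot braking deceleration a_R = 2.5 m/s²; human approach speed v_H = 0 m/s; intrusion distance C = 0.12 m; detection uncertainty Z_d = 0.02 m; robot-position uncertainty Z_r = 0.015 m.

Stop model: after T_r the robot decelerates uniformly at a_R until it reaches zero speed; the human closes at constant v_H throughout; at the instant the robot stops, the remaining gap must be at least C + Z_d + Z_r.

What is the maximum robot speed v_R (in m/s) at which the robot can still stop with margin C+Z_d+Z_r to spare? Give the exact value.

at the boundary: (1/5)·v² + (1/5)·v + (-1421/2000) = 0
  disc = (1/5)² − 4·(1/5)·(-1421/2000) = 1521/2500 ; √disc = 39/50
  v_R = (−(1/5) + 39/50) / (2·(1/5)) = 29/20 m/s
check:
stop time T_s = (29/20)/(5/2) = 0.5800 s
robot in T_r: 1.4500·0.2000 = 0.2900 m
robot covers 1.4500·0.5800 − ½·2.5000·0.5800² = 0.4205 m while stopping
human closes 0.0000·0.7800 = 0.0000 m
margins: 0.1200+0.0200+0.0150 = 0.1550 m
sum ≈ 0.2900+0.4205+0.0000+0.1550 ≈ 0.8655 m = S ✓

v_R_max = 29/20 m/s = 1.4500 m/s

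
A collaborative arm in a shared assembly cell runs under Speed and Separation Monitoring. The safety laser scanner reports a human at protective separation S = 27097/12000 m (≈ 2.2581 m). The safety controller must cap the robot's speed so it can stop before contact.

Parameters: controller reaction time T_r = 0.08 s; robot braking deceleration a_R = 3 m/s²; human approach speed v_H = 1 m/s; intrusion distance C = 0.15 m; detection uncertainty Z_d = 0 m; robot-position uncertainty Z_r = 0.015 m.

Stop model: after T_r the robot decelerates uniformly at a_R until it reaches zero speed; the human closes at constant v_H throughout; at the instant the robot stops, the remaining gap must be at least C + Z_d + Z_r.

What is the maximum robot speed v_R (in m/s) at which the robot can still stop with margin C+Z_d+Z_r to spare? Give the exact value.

v_R_max = 49/20 m/s = 2.4500 m/s

collect terms ⇒ (1/6)·v_R² + (31/75)·v_R + (-24157/12000) = 0
  disc = (31/75)² − 4·(1/6)·(-24157/12000) = 15129/10000 ; √disc = 123/100
  v_R = (−(31/75) + 123/100) / (2·(1/6)) = 49/20 m/s
check:
stop time T_s = (49/20)/3 = 0.8167 s
reaction-phase robot travel = 2.4500·0.0800 = 0.1960 m
robot under decel: 2.4500²/(2·3.0000) = 1.0004 m
human closes 1.0000·0.8967 = 0.8967 m
residual clearance needed = 0.1500+0.0000+0.0150 = 0.1650 m
sum ≈ 0.1960+1.0004+0.8967+0.1650 ≈ 2.2581 m = S ✓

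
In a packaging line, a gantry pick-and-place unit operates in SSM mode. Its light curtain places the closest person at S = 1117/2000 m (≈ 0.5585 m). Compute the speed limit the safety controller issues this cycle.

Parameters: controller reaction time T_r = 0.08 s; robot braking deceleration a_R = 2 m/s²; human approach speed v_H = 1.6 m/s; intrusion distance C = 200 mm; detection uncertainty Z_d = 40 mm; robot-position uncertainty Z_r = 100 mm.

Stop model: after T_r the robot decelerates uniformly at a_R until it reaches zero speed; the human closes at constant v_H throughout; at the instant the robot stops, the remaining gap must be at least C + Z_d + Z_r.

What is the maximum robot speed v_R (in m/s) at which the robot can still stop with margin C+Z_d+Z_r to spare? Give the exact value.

at the boundary: (1/4)·v² + (22/25)·v + (-181/2000) = 0
  disc = (22/25)² − 4·(1/4)·(-181/2000) = 8649/10000 ; √disc = 93/100
  v_R = (−(22/25) + 93/100) / (2·(1/4)) = 1/10 m/s
check:
T_s = v_R/a_R = (1/10)/2 = 0.0500 s
robot covers v_R·T_r = 0.1000·0.0800 = 0.0080 m before braking
robot covers 0.1000·0.0500 − ½·2.0000·0.0500² = 0.0025 m while stopping
human over T_r+T_s: 1.6000·(0.0800+0.0500) = 0.2080 m
margins: 0.2000+0.0400+0.1000 = 0.3400 m
sum ≈ 0.0080+0.0025+0.2080+0.3400 ≈ 0.5585 m = S ✓

v_R_max = 1/10 m/s = 0.1000 m/s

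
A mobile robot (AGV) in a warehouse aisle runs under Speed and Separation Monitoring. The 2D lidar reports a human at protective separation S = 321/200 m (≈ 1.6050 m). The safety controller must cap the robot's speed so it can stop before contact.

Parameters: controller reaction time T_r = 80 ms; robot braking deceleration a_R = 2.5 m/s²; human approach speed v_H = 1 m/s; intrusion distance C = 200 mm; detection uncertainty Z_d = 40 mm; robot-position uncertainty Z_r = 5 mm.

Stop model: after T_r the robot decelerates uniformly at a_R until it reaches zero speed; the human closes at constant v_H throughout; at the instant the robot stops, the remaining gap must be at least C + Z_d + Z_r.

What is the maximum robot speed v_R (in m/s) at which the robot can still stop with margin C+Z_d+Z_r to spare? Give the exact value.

v_R_max = 8/5 m/s = 1.6000 m/s

at the boundary: (1/5)·v² + (12/25)·v + (-32/25) = 0
  disc = (12/25)² − 4·(1/5)·(-32/25) = 784/625 ; √disc = 28/25
  v_R = (−(12/25) + 28/25) / (2·(1/5)) = 8/5 m/s
check:
T_s = v_R/a_R = (8/5)/(5/2) = 0.6400 s
robot in T_r: 1.6000·0.0800 = 0.1280 m
robot covers 1.6000·0.6400 − ½·2.5000·0.6400² = 0.5120 m while stopping
human over T_r+T_s: 1.0000·(0.0800+0.6400) = 0.7200 m
residual clearance needed = 0.2000+0.0400+0.0050 = 0.2450 m
sum ≈ 0.1280+0.5120+0.7200+0.2450 ≈ 1.6050 m = S ✓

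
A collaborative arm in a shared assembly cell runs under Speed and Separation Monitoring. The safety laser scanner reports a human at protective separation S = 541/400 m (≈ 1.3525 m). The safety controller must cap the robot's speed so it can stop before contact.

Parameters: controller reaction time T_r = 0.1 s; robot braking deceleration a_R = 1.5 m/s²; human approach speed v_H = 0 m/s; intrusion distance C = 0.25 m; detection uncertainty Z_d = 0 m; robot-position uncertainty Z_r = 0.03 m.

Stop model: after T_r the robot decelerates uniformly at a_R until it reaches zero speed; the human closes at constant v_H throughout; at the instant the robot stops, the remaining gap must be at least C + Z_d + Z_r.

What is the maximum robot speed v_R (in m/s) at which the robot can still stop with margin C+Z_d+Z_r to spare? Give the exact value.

collect terms ⇒ (1/3)·v_R² + (1/10)·v_R + (-429/400) = 0
  disc = (1/10)² − 4·(1/3)·(-429/400) = 36/25 ; √disc = 6/5
  v_R = (−(1/10) + 6/5) / (2·(1/3)) = 33/20 m/s
check:
stop time T_s = (33/20)/(3/2) = 1.1000 s
robot covers v_R·T_r = 1.6500·0.1000 = 0.1650 m before braking
robot covers 1.6500·1.1000 − ½·1.5000·1.1000² = 0.9075 m while stopping
human over T_r+T_s: 0.0000·(0.1000+1.1000) = 0.0000 m
C+Z_d+Z_r = 0.2500+0.0000+0.0300 = 0.2800 m
sum ≈ 0.1650+0.9075+0.0000+0.2800 ≈ 1.3525 m = S ✓

v_R_max = 33/20 m/s = 1.6500 m/s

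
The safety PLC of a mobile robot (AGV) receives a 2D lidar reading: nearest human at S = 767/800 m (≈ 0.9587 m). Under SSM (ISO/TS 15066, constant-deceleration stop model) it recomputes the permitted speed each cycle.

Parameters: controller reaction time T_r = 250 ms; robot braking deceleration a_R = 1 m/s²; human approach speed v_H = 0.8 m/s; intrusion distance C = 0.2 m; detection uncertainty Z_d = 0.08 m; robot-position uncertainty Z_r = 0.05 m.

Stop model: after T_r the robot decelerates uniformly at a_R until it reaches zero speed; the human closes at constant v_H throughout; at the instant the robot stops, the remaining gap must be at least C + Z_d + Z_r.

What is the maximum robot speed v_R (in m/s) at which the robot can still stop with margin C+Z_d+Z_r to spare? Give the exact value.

quadratic (1/2)·v² + (21/20)·v + (-343/800) = 0
  disc = (21/20)² − 4·(1/2)·(-343/800) = 49/25 ; √disc = 7/5
  v_R = (−(21/20) + 7/5) / (2·(1/2)) = 7/20 m/s
check:
T_s = v_R/a_R = (7/20)/1 = 0.3500 s
robot covers v_R·T_r = 0.3500·0.2500 = 0.0875 m before braking
braking distance = 0.3500²/(2·1.0000) = 0.0612 m
person approaches 0.8000·(0.2500+0.3500) = 0.4800 m
residual clearance needed = 0.2000+0.0800+0.0500 = 0.3300 m
sum ≈ 0.0875+0.0612+0.4800+0.3300 ≈ 0.9587 m = S ✓

v_R_max = 7/20 m/s = 0.3500 m/s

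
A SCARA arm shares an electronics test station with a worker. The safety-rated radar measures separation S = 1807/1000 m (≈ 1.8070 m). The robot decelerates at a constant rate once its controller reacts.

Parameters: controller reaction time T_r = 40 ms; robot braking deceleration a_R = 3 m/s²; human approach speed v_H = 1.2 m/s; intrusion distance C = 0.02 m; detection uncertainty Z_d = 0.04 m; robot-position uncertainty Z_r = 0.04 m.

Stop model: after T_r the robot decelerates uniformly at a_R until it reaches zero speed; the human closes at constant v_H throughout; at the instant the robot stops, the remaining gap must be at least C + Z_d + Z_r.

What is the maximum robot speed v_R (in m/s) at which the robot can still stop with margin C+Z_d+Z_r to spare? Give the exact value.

v_R_max = 21/10 m/s = 2.1000 m/s

quadratic (1/6)·v² + (11/25)·v + (-1659/1000) = 0
  disc = (11/25)² − 4·(1/6)·(-1659/1000) = 3249/2500 ; √disc = 57/50
  v_R = (−(11/25) + 57/50) / (2·(1/6)) = 21/10 m/s
check:
stop time T_s = (21/10)/3 = 0.7000 s
reaction-phase robot travel = 2.1000·0.0400 = 0.0840 m
braking distance = 2.1000²/(2·3.0000) = 0.7350 m
human closes 1.2000·0.7400 = 0.8880 m
margins: 0.0200+0.0400+0.0400 = 0.1000 m
sum ≈ 0.0840+0.7350+0.8880+0.1000 ≈ 1.8070 m = S ✓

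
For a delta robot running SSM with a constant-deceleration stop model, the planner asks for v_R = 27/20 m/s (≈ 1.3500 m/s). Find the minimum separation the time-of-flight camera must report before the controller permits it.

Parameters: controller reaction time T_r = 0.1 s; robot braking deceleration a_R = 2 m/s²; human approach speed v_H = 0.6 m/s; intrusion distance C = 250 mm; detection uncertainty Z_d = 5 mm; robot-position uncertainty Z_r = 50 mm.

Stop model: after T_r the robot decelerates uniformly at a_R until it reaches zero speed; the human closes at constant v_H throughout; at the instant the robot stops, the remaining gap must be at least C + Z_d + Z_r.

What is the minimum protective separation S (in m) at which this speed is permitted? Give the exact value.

S_min = 2177/1600 m = 1.3606 m

braking lasts T_s = (27/20)/2 = 0.6750 s
reaction-phase robot travel = 1.3500·0.1000 = 0.1350 m
robot under decel: 1.3500²/(2·2.0000) = 0.4556 m
human over T_r+T_s: 0.6000·(0.1000+0.6750) = 0.4650 m
residual clearance needed = 0.2500+0.0050+0.0500 = 0.3050 m
S_min ≈ 0.1350+0.4556+0.4650+0.3050  ⇒  S_min = 2177/1600 m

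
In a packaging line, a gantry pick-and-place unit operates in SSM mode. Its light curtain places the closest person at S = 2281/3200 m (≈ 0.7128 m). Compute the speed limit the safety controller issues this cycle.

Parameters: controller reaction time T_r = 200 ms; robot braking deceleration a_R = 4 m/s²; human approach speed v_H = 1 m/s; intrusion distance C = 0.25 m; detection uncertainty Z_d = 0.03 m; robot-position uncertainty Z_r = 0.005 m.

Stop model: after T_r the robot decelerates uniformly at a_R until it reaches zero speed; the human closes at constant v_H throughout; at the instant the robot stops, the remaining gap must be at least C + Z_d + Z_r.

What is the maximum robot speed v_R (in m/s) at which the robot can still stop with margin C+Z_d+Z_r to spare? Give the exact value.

v_R_max = 9/20 m/s = 0.4500 m/s

at the boundary: (1/8)·v² + (9/20)·v + (-729/3200) = 0
  disc = (9/20)² − 4·(1/8)·(-729/3200) = 81/256 ; √disc = 9/16
  v_R = (−(9/20) + 9/16) / (2·(1/8)) = 9/20 m/s
check:
stop time T_s = (9/20)/4 = 0.1125 s
robot covers v_R·T_r = 0.4500·0.2000 = 0.0900 m before braking
braking distance = 0.4500²/(2·4.0000) = 0.0253 m
human closes 1.0000·0.3125 = 0.3125 m
margins: 0.2500+0.0300+0.0050 = 0.2850 m
sum ≈ 0.0900+0.0253+0.3125+0.2850 ≈ 0.7128 m = S ✓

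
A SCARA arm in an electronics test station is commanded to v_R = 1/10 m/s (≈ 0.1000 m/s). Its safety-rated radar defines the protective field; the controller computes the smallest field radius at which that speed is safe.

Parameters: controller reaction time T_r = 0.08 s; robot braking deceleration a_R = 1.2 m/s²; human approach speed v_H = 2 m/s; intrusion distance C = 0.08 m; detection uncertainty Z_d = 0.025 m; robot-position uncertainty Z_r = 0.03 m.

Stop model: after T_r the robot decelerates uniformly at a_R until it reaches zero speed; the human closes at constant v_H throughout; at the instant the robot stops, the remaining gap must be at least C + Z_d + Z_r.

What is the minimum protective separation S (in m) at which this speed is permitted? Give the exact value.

S_min = 2843/6000 m = 0.4738 m

stop time T_s = (1/10)/(6/5) = 0.0833 s
reaction-phase robot travel = 0.1000·0.0800 = 0.0080 m
braking distance = 0.1000²/(2·1.2000) = 0.0042 m
human closes 2.0000·0.1633 = 0.3267 m
residual clearance needed = 0.0800+0.0250+0.0300 = 0.1350 m
S_min ≈ 0.0080+0.0042+0.3267+0.1350  ⇒  S_min = 2843/6000 m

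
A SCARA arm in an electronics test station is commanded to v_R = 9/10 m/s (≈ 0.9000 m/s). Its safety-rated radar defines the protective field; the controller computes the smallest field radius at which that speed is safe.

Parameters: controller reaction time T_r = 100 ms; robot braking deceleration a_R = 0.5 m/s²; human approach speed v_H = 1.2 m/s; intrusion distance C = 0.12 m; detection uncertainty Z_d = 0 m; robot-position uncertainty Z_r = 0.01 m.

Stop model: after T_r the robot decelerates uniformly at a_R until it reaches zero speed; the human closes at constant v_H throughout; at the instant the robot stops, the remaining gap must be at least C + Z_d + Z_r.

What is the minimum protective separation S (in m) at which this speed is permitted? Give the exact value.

stop time T_s = (9/10)/(1/2) = 1.8000 s
robot covers v_R·T_r = 0.9000·0.1000 = 0.0900 m before braking
braking distance = 0.9000²/(2·0.5000) = 0.8100 m
human closes 1.2000·1.9000 = 2.2800 m
margins: 0.1200+0.0000+0.0100 = 0.1300 m
S_min ≈ 0.0900+0.8100+2.2800+0.1300  ⇒  S_min = 331/100 m

S_min = 331/100 m = 3.3100 m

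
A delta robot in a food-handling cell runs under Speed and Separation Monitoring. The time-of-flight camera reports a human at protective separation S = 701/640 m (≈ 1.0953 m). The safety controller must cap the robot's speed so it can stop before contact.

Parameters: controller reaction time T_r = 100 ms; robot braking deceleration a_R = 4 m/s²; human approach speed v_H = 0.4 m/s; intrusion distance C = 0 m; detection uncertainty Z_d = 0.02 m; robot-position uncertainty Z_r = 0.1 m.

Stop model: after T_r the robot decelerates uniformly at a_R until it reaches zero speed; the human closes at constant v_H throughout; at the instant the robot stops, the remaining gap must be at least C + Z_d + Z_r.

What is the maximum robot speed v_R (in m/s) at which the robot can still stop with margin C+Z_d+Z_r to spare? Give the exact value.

v_R_max = 41/20 m/s = 2.0500 m/s

at the boundary: (1/8)·v² + (1/5)·v + (-2993/3200) = 0
  disc = (1/5)² − 4·(1/8)·(-2993/3200) = 3249/6400 ; √disc = 57/80
  v_R = (−(1/5) + 57/80) / (2·(1/8)) = 41/20 m/s
check:
stop time T_s = (41/20)/4 = 0.5125 s
reaction-phase robot travel = 2.0500·0.1000 = 0.2050 m
robot covers 2.0500·0.5125 − ½·4.0000·0.5125² = 0.5253 m while stopping
human over T_r+T_s: 0.4000·(0.1000+0.5125) = 0.2450 m
margins: 0.0000+0.0200+0.1000 = 0.1200 m
sum ≈ 0.2050+0.5253+0.2450+0.1200 ≈ 1.0953 m = S ✓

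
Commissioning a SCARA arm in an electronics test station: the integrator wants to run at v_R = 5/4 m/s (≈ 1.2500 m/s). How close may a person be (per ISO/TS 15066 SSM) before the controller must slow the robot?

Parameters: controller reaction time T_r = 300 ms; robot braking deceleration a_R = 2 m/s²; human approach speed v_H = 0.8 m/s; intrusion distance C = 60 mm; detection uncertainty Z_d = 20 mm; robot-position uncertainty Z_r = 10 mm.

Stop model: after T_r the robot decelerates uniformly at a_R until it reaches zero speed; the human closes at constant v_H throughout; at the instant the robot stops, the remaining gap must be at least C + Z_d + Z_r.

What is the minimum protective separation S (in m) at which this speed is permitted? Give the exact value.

S_min = 2553/1600 m = 1.5956 m

stop time T_s = (5/4)/2 = 0.6250 s
robot in T_r: 1.2500·0.3000 = 0.3750 m
robot covers 1.2500·0.6250 − ½·2.0000·0.6250² = 0.3906 m while stopping
human closes 0.8000·0.9250 = 0.7400 m
margins: 0.0600+0.0200+0.0100 = 0.0900 m
S_min ≈ 0.3750+0.3906+0.7400+0.0900  ⇒  S_min = 2553/1600 m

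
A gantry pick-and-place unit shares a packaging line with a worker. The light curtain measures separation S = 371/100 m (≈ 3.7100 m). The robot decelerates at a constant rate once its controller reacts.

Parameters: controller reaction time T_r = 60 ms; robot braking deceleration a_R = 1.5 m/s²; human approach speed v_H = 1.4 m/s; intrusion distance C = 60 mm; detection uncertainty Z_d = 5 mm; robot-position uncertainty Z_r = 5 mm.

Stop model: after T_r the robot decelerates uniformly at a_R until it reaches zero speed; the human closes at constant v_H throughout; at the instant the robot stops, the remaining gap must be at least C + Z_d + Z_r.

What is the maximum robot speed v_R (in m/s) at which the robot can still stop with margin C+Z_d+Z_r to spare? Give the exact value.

at the boundary: (1/3)·v² + (149/150)·v + (-889/250) = 0
  disc = (149/150)² − 4·(1/3)·(-889/250) = 128881/22500 ; √disc = 359/150
  v_R = (−(149/150) + 359/150) / (2·(1/3)) = 21/10 m/s
check:
stop time T_s = (21/10)/(3/2) = 1.4000 s
reaction-phase robot travel = 2.1000·0.0600 = 0.1260 m
braking distance = 2.1000²/(2·1.5000) = 1.4700 m
person approaches 1.4000·(0.0600+1.4000) = 2.0440 m
margins: 0.0600+0.0050+0.0050 = 0.0700 m
sum ≈ 0.1260+1.4700+2.0440+0.0700 ≈ 3.7100 m = S ✓

v_R_max = 21/10 m/s = 2.1000 m/s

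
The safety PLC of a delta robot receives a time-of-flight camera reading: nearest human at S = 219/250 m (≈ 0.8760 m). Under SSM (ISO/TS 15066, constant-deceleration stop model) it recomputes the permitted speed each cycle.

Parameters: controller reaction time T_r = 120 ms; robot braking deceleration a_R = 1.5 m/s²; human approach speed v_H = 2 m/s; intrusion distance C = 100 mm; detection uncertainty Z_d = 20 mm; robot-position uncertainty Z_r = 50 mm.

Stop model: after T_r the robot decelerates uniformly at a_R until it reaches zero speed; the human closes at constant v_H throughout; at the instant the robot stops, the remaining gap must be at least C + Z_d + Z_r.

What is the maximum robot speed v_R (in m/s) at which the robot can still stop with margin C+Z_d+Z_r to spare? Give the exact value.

v_R_max = 3/10 m/s = 0.3000 m/s

quadratic (1/3)·v² + (109/75)·v + (-233/500) = 0
  disc = (109/75)² − 4·(1/3)·(-233/500) = 15376/5625 ; √disc = 124/75
  v_R = (−(109/75) + 124/75) / (2·(1/3)) = 3/10 m/s
check:
braking lasts T_s = (3/10)/(3/2) = 0.2000 s
robot in T_r: 0.3000·0.1200 = 0.0360 m
braking distance = 0.3000²/(2·1.5000) = 0.0300 m
person approaches 2.0000·(0.1200+0.2000) = 0.6400 m
C+Z_d+Z_r = 0.1000+0.0200+0.0500 = 0.1700 m
sum ≈ 0.0360+0.0300+0.6400+0.1700 ≈ 0.8760 m = S ✓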